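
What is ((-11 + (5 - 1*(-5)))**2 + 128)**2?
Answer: 16641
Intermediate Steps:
((-11 + (5 - 1*(-5)))**2 + 128)**2 = ((-11 + (5 + 5))**2 + 128)**2 = ((-11 + 10)**2 + 128)**2 = ((-1)**2 + 128)**2 = (1 + 128)**2 = 129**2 = 16641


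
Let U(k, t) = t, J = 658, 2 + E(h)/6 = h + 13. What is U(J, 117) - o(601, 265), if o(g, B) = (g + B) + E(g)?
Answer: -4421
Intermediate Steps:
E(h) = 66 + 6*h (E(h) = -12 + 6*(h + 13) = -12 + 6*(13 + h) = -12 + (78 + 6*h) = 66 + 6*h)
o(g, B) = 66 + B + 7*g (o(g, B) = (g + B) + (66 + 6*g) = (B + g) + (66 + 6*g) = 66 + B + 7*g)
U(J, 117) - o(601, 265) = 117 - (66 + 265 + 7*601) = 117 - (66 + 265 + 4207) = 117 - 1*4538 = 117 - 4538 = -4421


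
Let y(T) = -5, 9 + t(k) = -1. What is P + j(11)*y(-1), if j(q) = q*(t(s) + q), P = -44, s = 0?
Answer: -99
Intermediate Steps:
t(k) = -10 (t(k) = -9 - 1 = -10)
j(q) = q*(-10 + q)
P + j(11)*y(-1) = -44 + (11*(-10 + 11))*(-5) = -44 + (11*1)*(-5) = -44 + 11*(-5) = -44 - 55 = -99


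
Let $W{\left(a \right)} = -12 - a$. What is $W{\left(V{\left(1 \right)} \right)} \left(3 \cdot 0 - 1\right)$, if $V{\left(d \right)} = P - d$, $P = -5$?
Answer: $6$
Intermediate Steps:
$V{\left(d \right)} = -5 - d$
$W{\left(V{\left(1 \right)} \right)} \left(3 \cdot 0 - 1\right) = \left(-12 - \left(-5 - 1\right)\right) \left(3 \cdot 0 - 1\right) = \left(-12 - \left(-5 - 1\right)\right) \left(0 - 1\right) = \left(-12 - -6\right) \left(-1\right) = \left(-12 + 6\right) \left(-1\right) = \left(-6\right) \left(-1\right) = 6$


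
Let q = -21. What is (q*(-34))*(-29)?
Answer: -20706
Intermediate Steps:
(q*(-34))*(-29) = -21*(-34)*(-29) = 714*(-29) = -20706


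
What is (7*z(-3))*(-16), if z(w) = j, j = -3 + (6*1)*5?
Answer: -3024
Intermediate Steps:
j = 27 (j = -3 + 6*5 = -3 + 30 = 27)
z(w) = 27
(7*z(-3))*(-16) = (7*27)*(-16) = 189*(-16) = -3024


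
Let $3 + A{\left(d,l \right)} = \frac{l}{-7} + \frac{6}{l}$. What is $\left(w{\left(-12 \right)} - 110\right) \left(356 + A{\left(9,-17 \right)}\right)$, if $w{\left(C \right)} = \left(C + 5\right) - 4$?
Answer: $- \frac{5112734}{119} \approx -42964.0$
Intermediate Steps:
$A{\left(d,l \right)} = -3 + \frac{6}{l} - \frac{l}{7}$ ($A{\left(d,l \right)} = -3 + \left(\frac{l}{-7} + \frac{6}{l}\right) = -3 + \left(l \left(- \frac{1}{7}\right) + \frac{6}{l}\right) = -3 - \left(- \frac{6}{l} + \frac{l}{7}\right) = -3 + \frac{6}{l} - \frac{l}{7}$)
$w{\left(C \right)} = 1 + C$ ($w{\left(C \right)} = \left(5 + C\right) - 4 = 1 + C$)
$\left(w{\left(-12 \right)} - 110\right) \left(356 + A{\left(9,-17 \right)}\right) = \left(\left(1 - 12\right) - 110\right) \left(356 - \left(\frac{4}{7} + \frac{6}{17}\right)\right) = \left(-11 - 110\right) \left(356 + \left(-3 + 6 \left(- \frac{1}{17}\right) + \frac{17}{7}\right)\right) = - 121 \left(356 - \frac{110}{119}\right) = \left(-121\right) \frac{42254}{119} = - \frac{5112734}{119}$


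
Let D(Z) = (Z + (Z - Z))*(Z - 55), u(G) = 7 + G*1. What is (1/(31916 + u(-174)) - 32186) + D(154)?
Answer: -537828059/31749 ≈ -16940.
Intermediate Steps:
u(G) = 7 + G
D(Z) = Z*(-55 + Z) (D(Z) = (Z + 0)*(-55 + Z) = Z*(-55 + Z))
(1/(31916 + u(-174)) - 32186) + D(154) = (1/(31916 + (7 - 174)) - 32186) + 154*(-55 + 154) = (1/(31916 - 167) - 32186) + 154*99 = (1/31749 - 32186) + 15246 = -1021873313/31749 + 15246 = -537828059/31749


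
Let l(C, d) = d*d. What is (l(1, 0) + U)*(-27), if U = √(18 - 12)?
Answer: -27*√6 ≈ -66.136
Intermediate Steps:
l(C, d) = d²
U = √6 ≈ 2.4495
(l(1, 0) + U)*(-27) = (0² + √6)*(-27) = (0 + √6)*(-27) = √6*(-27) = -27*√6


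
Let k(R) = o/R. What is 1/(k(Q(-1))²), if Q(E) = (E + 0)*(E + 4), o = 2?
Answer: 9/4 ≈ 2.2500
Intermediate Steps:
Q(E) = E*(4 + E)
k(R) = 2/R
1/(k(Q(-1))²) = 1/((2/((-(4 - 1))))²) = 1/((2/((-1*3)))²) = 1/((2/(-3))²) = 1/((2*(-⅓))²) = 1/((-⅔)²) = 1/(4/9) = 9/4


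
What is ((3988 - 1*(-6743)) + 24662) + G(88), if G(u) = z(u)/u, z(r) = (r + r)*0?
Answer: 35393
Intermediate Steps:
z(r) = 0 (z(r) = (2*r)*0 = 0)
G(u) = 0 (G(u) = 0/u = 0)
((3988 - 1*(-6743)) + 24662) + G(88) = ((3988 - 1*(-6743)) + 24662) + 0 = ((3988 + 6743) + 24662) + 0 = (10731 + 24662) + 0 = 35393 + 0 = 35393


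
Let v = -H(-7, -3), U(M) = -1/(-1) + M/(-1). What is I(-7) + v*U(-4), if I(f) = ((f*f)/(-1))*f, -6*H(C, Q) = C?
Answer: 2023/6 ≈ 337.17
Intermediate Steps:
H(C, Q) = -C/6
U(M) = 1 - M (U(M) = -1*(-1) + M*(-1) = 1 - M)
v = -7/6 (v = -(-1)*(-7)/6 = -1*7/6 = -7/6 ≈ -1.1667)
I(f) = -f³ (I(f) = (f²*(-1))*f = (-f²)*f = -f³)
I(-7) + v*U(-4) = -1*(-7)³ - 7*(1 - 1*(-4))/6 = -1*(-343) - 7*(1 + 4)/6 = 343 - 7/6*5 = 343 - 35/6 = 2023/6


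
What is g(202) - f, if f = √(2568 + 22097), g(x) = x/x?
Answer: 1 - √24665 ≈ -156.05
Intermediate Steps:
g(x) = 1
f = √24665 ≈ 157.05
g(202) - f = 1 - √24665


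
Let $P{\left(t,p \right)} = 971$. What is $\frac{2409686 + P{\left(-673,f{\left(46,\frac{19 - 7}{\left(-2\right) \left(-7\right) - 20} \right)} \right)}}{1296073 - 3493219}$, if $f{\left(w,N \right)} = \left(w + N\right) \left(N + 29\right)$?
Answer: $- \frac{2410657}{2197146} \approx -1.0972$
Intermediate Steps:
$f{\left(w,N \right)} = \left(29 + N\right) \left(N + w\right)$ ($f{\left(w,N \right)} = \left(N + w\right) \left(29 + N\right) = \left(29 + N\right) \left(N + w\right)$)
$\frac{2409686 + P{\left(-673,f{\left(46,\frac{19 - 7}{\left(-2\right) \left(-7\right) - 20} \right)} \right)}}{1296073 - 3493219} = \frac{2409686 + 971}{1296073 - 3493219} = \frac{2410657}{-2197146} = 2410657 \left(- \frac{1}{2197146}\right) = - \frac{2410657}{2197146}$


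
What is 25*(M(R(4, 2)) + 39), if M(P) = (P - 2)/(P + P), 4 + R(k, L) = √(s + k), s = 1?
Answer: 21925/22 + 25*√5/11 ≈ 1001.7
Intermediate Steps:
R(k, L) = -4 + √(1 + k)
M(P) = (-2 + P)/(2*P) (M(P) = (-2 + P)/((2*P)) = (-2 + P)*(1/(2*P)) = (-2 + P)/(2*P))
25*(M(R(4, 2)) + 39) = 25*((-2 + (-4 + √(1 + 4)))/(2*(-4 + √(1 + 4))) + 39) = 25*((-2 + (-4 + √5))/(2*(-4 + √5)) + 39) = 25*((-6 + √5)/(2*(-4 + √5)) + 39) = 25*(39 + (-6 + √5)/(2*(-4 + √5))) = 975 + 25*(-6 + √5)/(2*(-4 + √5))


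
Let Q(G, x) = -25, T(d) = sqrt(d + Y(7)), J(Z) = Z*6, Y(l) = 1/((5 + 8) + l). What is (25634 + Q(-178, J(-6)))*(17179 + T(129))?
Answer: 439937011 + 25609*sqrt(12905)/10 ≈ 4.4023e+8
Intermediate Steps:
Y(l) = 1/(13 + l)
J(Z) = 6*Z
T(d) = sqrt(1/20 + d) (T(d) = sqrt(d + 1/(13 + 7)) = sqrt(d + 1/20) = sqrt(1/20 + d))
(25634 + Q(-178, J(-6)))*(17179 + T(129)) = (25634 - 25)*(17179 + sqrt(5 + 100*129)/10) = 25609*(17179 + sqrt(5 + 12900)/10) = 25609*(17179 + sqrt(12905)/10) = 439937011 + 25609*sqrt(12905)/10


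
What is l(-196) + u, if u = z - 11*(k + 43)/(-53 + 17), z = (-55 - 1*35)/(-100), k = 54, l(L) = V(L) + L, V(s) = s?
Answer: -65063/180 ≈ -361.46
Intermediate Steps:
l(L) = 2*L (l(L) = L + L = 2*L)
z = 9/10 (z = (-55 - 35)*(-1/100) = -90*(-1/100) = 9/10 ≈ 0.90000)
u = 5497/180 (u = 9/10 - 11*(54 + 43)/(-53 + 17) = 9/10 - 1067/(-36) = 9/10 - 1067*(-1)/36 = 9/10 - 11*(-97/36) = 9/10 + 1067/36 = 5497/180 ≈ 30.539)
l(-196) + u = 2*(-196) + 5497/180 = -392 + 5497/180 = -65063/180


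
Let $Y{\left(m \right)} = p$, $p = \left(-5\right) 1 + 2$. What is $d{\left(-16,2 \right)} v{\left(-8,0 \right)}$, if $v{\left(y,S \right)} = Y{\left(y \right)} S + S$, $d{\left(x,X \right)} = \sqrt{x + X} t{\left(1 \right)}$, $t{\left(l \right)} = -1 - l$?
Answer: $0$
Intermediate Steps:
$p = -3$ ($p = -5 + 2 = -3$)
$Y{\left(m \right)} = -3$
$d{\left(x,X \right)} = - 2 \sqrt{X + x}$ ($d{\left(x,X \right)} = \sqrt{x + X} \left(-1 - 1\right) = \sqrt{X + x} \left(-1 - 1\right) = \sqrt{X + x} \left(-2\right) = - 2 \sqrt{X + x}$)
$v{\left(y,S \right)} = - 2 S$ ($v{\left(y,S \right)} = - 3 S + S = - 2 S$)
$d{\left(-16,2 \right)} v{\left(-8,0 \right)} = - 2 \sqrt{2 - 16} \left(\left(-2\right) 0\right) = - 2 \sqrt{-14} \cdot 0 = - 2 i \sqrt{14} \cdot 0 = 0$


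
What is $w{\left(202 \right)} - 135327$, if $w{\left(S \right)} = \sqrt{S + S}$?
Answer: $-135327 + 2 \sqrt{101} \approx -1.3531 \cdot 10^{5}$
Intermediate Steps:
$w{\left(S \right)} = \sqrt{2} \sqrt{S}$ ($w{\left(S \right)} = \sqrt{2 S} = \sqrt{2} \sqrt{S}$)
$w{\left(202 \right)} - 135327 = \sqrt{2} \sqrt{202} - 135327 = 2 \sqrt{101} - 135327 = -135327 + 2 \sqrt{101}$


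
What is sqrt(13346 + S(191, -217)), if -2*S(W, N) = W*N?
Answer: 3*sqrt(15142)/2 ≈ 184.58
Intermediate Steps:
S(W, N) = -N*W/2 (S(W, N) = -W*N/2 = -N*W/2)
sqrt(13346 + S(191, -217)) = sqrt(13346 - 1/2*(-217)*191) = sqrt(13346 + 41447/2) = sqrt(68139/2) = 3*sqrt(15142)/2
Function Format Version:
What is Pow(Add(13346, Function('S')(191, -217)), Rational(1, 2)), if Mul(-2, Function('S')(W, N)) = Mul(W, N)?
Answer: Mul(Rational(3, 2), Pow(15142, Rational(1, 2))) ≈ 184.58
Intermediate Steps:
Function('S')(W, N) = Mul(Rational(-1, 2), N, W) (Function('S')(W, N) = Mul(Rational(-1, 2), Mul(W, N)) = Mul(Rational(-1, 2), Mul(N, W)) = Mul(Rational(-1, 2), N, W))
Pow(Add(13346, Function('S')(191, -217)), Rational(1, 2)) = Pow(Add(13346, Mul(Rational(-1, 2), -217, 191)), Rational(1, 2)) = Pow(Add(13346, Rational(41447, 2)), Rational(1, 2)) = Pow(Rational(68139, 2), Rational(1, 2)) = Mul(Rational(3, 2), Pow(15142, Rational(1, 2)))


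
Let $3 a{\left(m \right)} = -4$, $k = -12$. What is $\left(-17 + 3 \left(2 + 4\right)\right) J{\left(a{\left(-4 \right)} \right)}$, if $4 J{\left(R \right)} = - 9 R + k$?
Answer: $0$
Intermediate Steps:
$a{\left(m \right)} = - \frac{4}{3}$ ($a{\left(m \right)} = \frac{1}{3} \left(-4\right) = - \frac{4}{3}$)
$J{\left(R \right)} = -3 - \frac{9 R}{4}$ ($J{\left(R \right)} = \frac{- 9 R - 12}{4} = \frac{-12 - 9 R}{4} = -3 - \frac{9 R}{4}$)
$\left(-17 + 3 \left(2 + 4\right)\right) J{\left(a{\left(-4 \right)} \right)} = \left(-17 + 3 \left(2 + 4\right)\right) \left(-3 - -3\right) = \left(-17 + 3 \cdot 6\right) \left(-3 + 3\right) = \left(-17 + 18\right) 0 = 1 \cdot 0 = 0$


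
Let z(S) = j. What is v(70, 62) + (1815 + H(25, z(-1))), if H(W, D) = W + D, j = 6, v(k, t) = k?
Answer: 1916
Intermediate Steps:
z(S) = 6
H(W, D) = D + W
v(70, 62) + (1815 + H(25, z(-1))) = 70 + (1815 + (6 + 25)) = 70 + (1815 + 31) = 70 + 1846 = 1916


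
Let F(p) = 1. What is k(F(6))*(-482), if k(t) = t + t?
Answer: -964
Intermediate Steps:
k(t) = 2*t
k(F(6))*(-482) = (2*1)*(-482) = 2*(-482) = -964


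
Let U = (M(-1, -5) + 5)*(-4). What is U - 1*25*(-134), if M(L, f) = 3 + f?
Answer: 3338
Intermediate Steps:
U = -12 (U = ((3 - 5) + 5)*(-4) = (-2 + 5)*(-4) = 3*(-4) = -12)
U - 1*25*(-134) = -12 - 1*25*(-134) = -12 - 25*(-134) = -12 + 3350 = 3338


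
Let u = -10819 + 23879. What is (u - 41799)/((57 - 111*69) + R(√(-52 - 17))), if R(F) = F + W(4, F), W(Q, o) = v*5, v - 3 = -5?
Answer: 218761268/57942613 + 28739*I*√69/57942613 ≈ 3.7755 + 0.00412*I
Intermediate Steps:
v = -2 (v = 3 - 5 = -2)
u = 13060
W(Q, o) = -10 (W(Q, o) = -2*5 = -10)
R(F) = -10 + F (R(F) = F - 10 = -10 + F)
(u - 41799)/((57 - 111*69) + R(√(-52 - 17))) = (13060 - 41799)/((57 - 111*69) + (-10 + √(-52 - 17))) = -28739/((57 - 7659) + (-10 + √(-69))) = -28739/(-7602 + (-10 + I*√69)) = -28739/(-7612 + I*√69)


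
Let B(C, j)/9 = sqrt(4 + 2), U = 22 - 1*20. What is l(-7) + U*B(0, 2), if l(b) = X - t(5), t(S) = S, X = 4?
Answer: -1 + 18*sqrt(6) ≈ 43.091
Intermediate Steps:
l(b) = -1 (l(b) = 4 - 1*5 = 4 - 5 = -1)
U = 2 (U = 22 - 20 = 2)
B(C, j) = 9*sqrt(6) (B(C, j) = 9*sqrt(4 + 2) = 9*sqrt(6))
l(-7) + U*B(0, 2) = -1 + 2*(9*sqrt(6)) = -1 + 18*sqrt(6)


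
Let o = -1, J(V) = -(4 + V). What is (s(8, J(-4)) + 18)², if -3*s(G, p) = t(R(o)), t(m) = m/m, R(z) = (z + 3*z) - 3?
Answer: 2809/9 ≈ 312.11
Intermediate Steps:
J(V) = -4 - V
R(z) = -3 + 4*z (R(z) = 4*z - 3 = -3 + 4*z)
t(m) = 1
s(G, p) = -⅓ (s(G, p) = -⅓*1 = -⅓)
(s(8, J(-4)) + 18)² = (-⅓ + 18)² = (53/3)² = 2809/9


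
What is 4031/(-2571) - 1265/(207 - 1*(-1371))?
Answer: -1068137/450782 ≈ -2.3695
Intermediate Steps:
4031/(-2571) - 1265/(207 - 1*(-1371)) = 4031*(-1/2571) - 1265/(207 + 1371) = -4031/2571 - 1265/1578 = -1068137/450782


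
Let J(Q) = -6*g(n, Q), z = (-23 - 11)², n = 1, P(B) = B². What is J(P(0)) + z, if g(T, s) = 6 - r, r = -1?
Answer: 1114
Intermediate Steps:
z = 1156 (z = (-34)² = 1156)
g(T, s) = 7 (g(T, s) = 6 - 1*(-1) = 6 + 1 = 7)
J(Q) = -42 (J(Q) = -6*7 = -42)
J(P(0)) + z = -42 + 1156 = 1114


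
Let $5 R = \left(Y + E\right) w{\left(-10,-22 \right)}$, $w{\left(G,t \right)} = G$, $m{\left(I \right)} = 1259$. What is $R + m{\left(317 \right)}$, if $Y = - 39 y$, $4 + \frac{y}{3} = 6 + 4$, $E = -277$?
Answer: $3217$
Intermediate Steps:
$y = 18$ ($y = -12 + 3 \left(6 + 4\right) = -12 + 3 \cdot 10 = -12 + 30 = 18$)
$Y = -702$ ($Y = \left(-39\right) 18 = -702$)
$R = 1958$ ($R = \frac{\left(-702 - 277\right) \left(-10\right)}{5} = \frac{\left(-979\right) \left(-10\right)}{5} = \frac{1}{5} \cdot 9790 = 1958$)
$R + m{\left(317 \right)} = 1958 + 1259 = 3217$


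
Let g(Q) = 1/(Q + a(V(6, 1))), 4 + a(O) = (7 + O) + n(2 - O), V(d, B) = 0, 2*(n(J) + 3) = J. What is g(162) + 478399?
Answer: 77979038/163 ≈ 4.7840e+5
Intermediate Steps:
n(J) = -3 + J/2
a(O) = 1 + O/2 (a(O) = -4 + ((7 + O) + (-3 + (2 - O)/2)) = -4 + ((7 + O) + (-3 + (1 - O/2))) = -4 + ((7 + O) + (-2 - O/2)) = -4 + (5 + O/2) = 1 + O/2)
g(Q) = 1/(1 + Q) (g(Q) = 1/(Q + (1 + (½)*0)) = 1/(Q + (1 + 0)) = 1/(Q + 1) = 1/(1 + Q))
g(162) + 478399 = 1/(1 + 162) + 478399 = 1/163 + 478399 = 77979038/163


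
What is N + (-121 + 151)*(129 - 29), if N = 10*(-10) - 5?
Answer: 2895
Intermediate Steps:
N = -105 (N = -100 - 5 = -105)
N + (-121 + 151)*(129 - 29) = -105 + (-121 + 151)*(129 - 29) = -105 + 30*100 = -105 + 3000 = 2895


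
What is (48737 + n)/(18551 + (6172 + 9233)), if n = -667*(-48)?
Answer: 80753/33956 ≈ 2.3782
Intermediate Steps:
n = 32016
(48737 + n)/(18551 + (6172 + 9233)) = (48737 + 32016)/(18551 + (6172 + 9233)) = 80753/(18551 + 15405) = 80753/33956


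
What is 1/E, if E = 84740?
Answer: 1/84740 ≈ 1.1801e-5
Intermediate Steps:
1/E = 1/84740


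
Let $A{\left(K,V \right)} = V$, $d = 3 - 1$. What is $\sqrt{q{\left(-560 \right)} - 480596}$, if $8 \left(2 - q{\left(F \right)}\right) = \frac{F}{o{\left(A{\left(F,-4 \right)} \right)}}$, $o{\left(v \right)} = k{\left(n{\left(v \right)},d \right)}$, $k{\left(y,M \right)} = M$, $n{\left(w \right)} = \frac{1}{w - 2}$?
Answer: $i \sqrt{480559} \approx 693.22 i$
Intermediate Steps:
$n{\left(w \right)} = \frac{1}{-2 + w}$
$d = 2$
$o{\left(v \right)} = 2$
$q{\left(F \right)} = 2 - \frac{F}{16}$ ($q{\left(F \right)} = 2 - \frac{F \frac{1}{2}}{8} = 2 - \frac{\frac{1}{2} F}{8} = 2 - \frac{F}{16}$)
$\sqrt{q{\left(-560 \right)} - 480596} = \sqrt{\left(2 - -35\right) - 480596} = \sqrt{\left(2 + 35\right) - 480596} = \sqrt{37 - 480596} = \sqrt{-480559} = i \sqrt{480559}$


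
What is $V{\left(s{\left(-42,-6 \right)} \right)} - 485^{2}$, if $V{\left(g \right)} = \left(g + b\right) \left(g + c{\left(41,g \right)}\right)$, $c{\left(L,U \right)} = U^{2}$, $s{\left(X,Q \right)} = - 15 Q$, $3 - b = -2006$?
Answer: $16955585$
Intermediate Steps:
$b = 2009$ ($b = 3 - -2006 = 3 + 2006 = 2009$)
$V{\left(g \right)} = \left(2009 + g\right) \left(g + g^{2}\right)$ ($V{\left(g \right)} = \left(g + 2009\right) \left(g + g^{2}\right) = \left(2009 + g\right) \left(g + g^{2}\right)$)
$V{\left(s{\left(-42,-6 \right)} \right)} - 485^{2} = \left(-15\right) \left(-6\right) \left(2009 + \left(\left(-15\right) \left(-6\right)\right)^{2} + 2010 \left(\left(-15\right) \left(-6\right)\right)\right) - 485^{2} = 90 \left(2009 + 90^{2} + 2010 \cdot 90\right) - 235225 = 90 \left(2009 + 8100 + 180900\right) - 235225 = 90 \cdot 191009 - 235225 = 17190810 - 235225 = 16955585$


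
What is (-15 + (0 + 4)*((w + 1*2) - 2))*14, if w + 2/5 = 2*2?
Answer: -42/5 ≈ -8.4000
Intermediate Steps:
w = 18/5 (w = -⅖ + 2*2 = -⅖ + 4 = 18/5 ≈ 3.6000)
(-15 + (0 + 4)*((w + 1*2) - 2))*14 = (-15 + (0 + 4)*((18/5 + 1*2) - 2))*14 = (-15 + 4*((18/5 + 2) - 2))*14 = (-15 + 4*(28/5 - 2))*14 = (-15 + 4*(18/5))*14 = (-15 + 72/5)*14 = -⅗*14 = -42/5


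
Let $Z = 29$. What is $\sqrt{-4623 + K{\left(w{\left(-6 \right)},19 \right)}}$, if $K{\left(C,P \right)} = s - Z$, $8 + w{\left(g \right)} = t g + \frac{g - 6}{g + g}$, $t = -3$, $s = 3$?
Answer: $i \sqrt{4649} \approx 68.184 i$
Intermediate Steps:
$w{\left(g \right)} = -8 - 3 g + \frac{-6 + g}{2 g}$ ($w{\left(g \right)} = -8 - \left(3 g - \frac{g - 6}{g + g}\right) = -8 - \left(3 g - \frac{-6 + g}{2 g}\right) = -8 - 3 g + \frac{-6 + g}{2 g}$)
$K{\left(C,P \right)} = -26$ ($K{\left(C,P \right)} = 3 - 29 = -26$)
$\sqrt{-4623 + K{\left(w{\left(-6 \right)},19 \right)}} = \sqrt{-4623 - 26} = \sqrt{-4649} = i \sqrt{4649}$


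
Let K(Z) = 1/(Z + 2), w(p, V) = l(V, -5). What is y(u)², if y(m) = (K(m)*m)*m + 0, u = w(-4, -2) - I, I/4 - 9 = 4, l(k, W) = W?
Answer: 10556001/3025 ≈ 3489.6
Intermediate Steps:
w(p, V) = -5
K(Z) = 1/(2 + Z)
I = 52 (I = 36 + 4*4 = 36 + 16 = 52)
u = -57 (u = -5 - 1*52 = -5 - 52 = -57)
y(m) = m²/(2 + m) (y(m) = (m/(2 + m))*m + 0 = m²/(2 + m) + 0 = m²/(2 + m))
y(u)² = ((-57)²/(2 - 57))² = (3249/(-55))² = (3249*(-1/55))² = (-3249/55)² = 10556001/3025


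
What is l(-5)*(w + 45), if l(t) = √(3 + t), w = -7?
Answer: 38*I*√2 ≈ 53.74*I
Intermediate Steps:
l(-5)*(w + 45) = √(3 - 5)*(-7 + 45) = √(-2)*38 = (I*√2)*38 = 38*I*√2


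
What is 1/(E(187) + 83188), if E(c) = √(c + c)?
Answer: 41594/3460121485 - √374/6920242970 ≈ 1.2018e-5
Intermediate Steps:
E(c) = √2*√c (E(c) = √(2*c) = √2*√c)
1/(E(187) + 83188) = 1/(√2*√187 + 83188) = 1/(√374 + 83188) = 1/(83188 + √374)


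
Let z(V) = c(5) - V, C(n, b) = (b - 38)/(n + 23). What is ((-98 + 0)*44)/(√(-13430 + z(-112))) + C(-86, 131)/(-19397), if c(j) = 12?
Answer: 31/407337 + 2156*I*√13306/6653 ≈ 7.6104e-5 + 37.381*I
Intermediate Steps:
C(n, b) = (-38 + b)/(23 + n)
z(V) = 12 - V
((-98 + 0)*44)/(√(-13430 + z(-112))) + C(-86, 131)/(-19397) = ((-98 + 0)*44)/(√(-13430 + (12 - 1*(-112)))) + ((-38 + 131)/(23 - 86))/(-19397) = (-98*44)/(√(-13430 + (12 + 112))) + (93/(-63))*(-1/19397) = -4312/√(-13430 + 124) - 1/63*93*(-1/19397) = -4312*(-I*√13306/13306) - 31/21*(-1/19397) = -4312*(-I*√13306/13306) + 31/407337 = -(-2156)*I*√13306/6653 + 31/407337 = 2156*I*√13306/6653 + 31/407337 = 31/407337 + 2156*I*√13306/6653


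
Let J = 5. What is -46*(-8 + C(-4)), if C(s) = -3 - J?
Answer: 736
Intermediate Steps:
C(s) = -8 (C(s) = -3 - 1*5 = -3 - 5 = -8)
-46*(-8 + C(-4)) = -46*(-8 - 8) = -46*(-16) = 736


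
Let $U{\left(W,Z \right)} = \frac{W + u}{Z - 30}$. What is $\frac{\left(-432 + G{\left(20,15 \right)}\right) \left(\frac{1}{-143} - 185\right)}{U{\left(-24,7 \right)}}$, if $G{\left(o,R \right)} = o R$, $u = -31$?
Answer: $\frac{7301856}{715} \approx 10212.0$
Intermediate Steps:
$G{\left(o,R \right)} = R o$
$U{\left(W,Z \right)} = \frac{-31 + W}{-30 + Z}$ ($U{\left(W,Z \right)} = \frac{W - 31}{Z - 30} = \frac{-31 + W}{-30 + Z}$)
$\frac{\left(-432 + G{\left(20,15 \right)}\right) \left(\frac{1}{-143} - 185\right)}{U{\left(-24,7 \right)}} = \frac{\left(-432 + 15 \cdot 20\right) \left(\frac{1}{-143} - 185\right)}{\frac{1}{-30 + 7} \left(-31 - 24\right)} = \frac{\left(-432 + 300\right) \left(- \frac{1}{143} - 185\right)}{\frac{1}{-23} \left(-55\right)} = \frac{\left(-132\right) \left(- \frac{26456}{143}\right)}{\left(- \frac{1}{23}\right) \left(-55\right)} = \frac{317472}{13 \cdot \frac{55}{23}} = \frac{317472}{13} \cdot \frac{23}{55} = \frac{7301856}{715}$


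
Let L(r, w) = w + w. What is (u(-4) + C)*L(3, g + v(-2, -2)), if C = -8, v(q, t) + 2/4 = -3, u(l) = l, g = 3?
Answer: 12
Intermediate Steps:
v(q, t) = -7/2 (v(q, t) = -1/2 - 3 = -7/2)
L(r, w) = 2*w
(u(-4) + C)*L(3, g + v(-2, -2)) = (-4 - 8)*(2*(3 - 7/2)) = -24*(-1)/2 = -12*(-1) = 12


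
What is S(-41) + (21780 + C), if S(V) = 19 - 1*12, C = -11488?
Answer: 10299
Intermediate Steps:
S(V) = 7 (S(V) = 19 - 12 = 7)
S(-41) + (21780 + C) = 7 + (21780 - 11488) = 7 + 10292 = 10299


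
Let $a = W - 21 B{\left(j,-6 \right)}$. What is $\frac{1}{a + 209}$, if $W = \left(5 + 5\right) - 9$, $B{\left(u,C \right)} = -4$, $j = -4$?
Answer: $\frac{1}{294} \approx 0.0034014$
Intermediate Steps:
$W = 1$ ($W = 10 - 9 = 1$)
$a = 85$ ($a = 1 - -84 = 1 + 84 = 85$)
$\frac{1}{a + 209} = \frac{1}{85 + 209} = \frac{1}{294}$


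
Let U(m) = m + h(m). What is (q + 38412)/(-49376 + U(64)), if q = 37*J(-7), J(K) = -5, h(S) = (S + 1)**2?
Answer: -5461/6441 ≈ -0.84785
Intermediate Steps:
h(S) = (1 + S)**2
U(m) = m + (1 + m)**2
q = -185 (q = 37*(-5) = -185)
(q + 38412)/(-49376 + U(64)) = (-185 + 38412)/(-49376 + (64 + (1 + 64)**2)) = 38227/(-49376 + (64 + 65**2)) = 38227/(-49376 + (64 + 4225)) = 38227/(-49376 + 4289) = 38227/(-45087) = 38227*(-1/45087) = -5461/6441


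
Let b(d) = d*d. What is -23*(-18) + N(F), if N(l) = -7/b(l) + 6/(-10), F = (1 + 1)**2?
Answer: 33037/80 ≈ 412.96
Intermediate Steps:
F = 4 (F = 2**2 = 4)
b(d) = d**2
N(l) = -3/5 - 7/l**2 (N(l) = -7/l**2 + 6/(-10) = -7/l**2 + 6*(-1/10) = -7/l**2 - 3/5 = -3/5 - 7/l**2)
-23*(-18) + N(F) = -23*(-18) + (-3/5 - 7/4**2) = 414 + (-3/5 - 7*1/16) = 414 + (-3/5 - 7/16) = 414 - 83/80 = 33037/80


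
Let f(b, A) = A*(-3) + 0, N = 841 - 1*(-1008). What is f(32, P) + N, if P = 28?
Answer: 1765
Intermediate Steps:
N = 1849 (N = 841 + 1008 = 1849)
f(b, A) = -3*A (f(b, A) = -3*A + 0 = -3*A)
f(32, P) + N = -3*28 + 1849 = -84 + 1849 = 1765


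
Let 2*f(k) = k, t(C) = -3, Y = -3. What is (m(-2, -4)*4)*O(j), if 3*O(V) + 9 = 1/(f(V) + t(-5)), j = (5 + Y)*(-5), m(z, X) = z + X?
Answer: 73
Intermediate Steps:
f(k) = k/2
m(z, X) = X + z
j = -10 (j = (5 - 3)*(-5) = 2*(-5) = -10)
O(V) = -3 + 1/(3*(-3 + V/2)) (O(V) = -3 + 1/(3*(V/2 - 3)) = -3 + 1/(3*(-3 + V/2)))
(m(-2, -4)*4)*O(j) = ((-4 - 2)*4)*((56 - 9*(-10))/(3*(-6 - 10))) = (-6*4)*((⅓)*(56 + 90)/(-16)) = -8*(-1)*146/16 = -24*(-73/24) = 73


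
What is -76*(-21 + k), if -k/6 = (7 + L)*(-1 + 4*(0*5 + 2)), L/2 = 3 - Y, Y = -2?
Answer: 55860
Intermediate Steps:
L = 10 (L = 2*(3 - 1*(-2)) = 2*(3 + 2) = 2*5 = 10)
k = -714 (k = -6*(7 + 10)*(-1 + 4*(0*5 + 2)) = -102*(-1 + 4*(0 + 2)) = -102*(-1 + 4*2) = -102*(-1 + 8) = -102*7 = -6*119 = -714)
-76*(-21 + k) = -76*(-21 - 714) = -76*(-735) = 55860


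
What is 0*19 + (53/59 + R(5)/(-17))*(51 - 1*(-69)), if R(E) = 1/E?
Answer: 106704/1003 ≈ 106.38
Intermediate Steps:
0*19 + (53/59 + R(5)/(-17))*(51 - 1*(-69)) = 0*19 + (53/59 + 1/(5*(-17)))*(51 - 1*(-69)) = 0 + (53*(1/59) + (⅕)*(-1/17))*(51 + 69) = 0 + (53/59 - 1/85)*120 = 0 + (4446/5015)*120 = 0 + 106704/1003 = 106704/1003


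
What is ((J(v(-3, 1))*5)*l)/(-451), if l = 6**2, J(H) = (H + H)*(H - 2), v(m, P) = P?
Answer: 360/451 ≈ 0.79823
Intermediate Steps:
J(H) = 2*H*(-2 + H) (J(H) = (2*H)*(-2 + H) = 2*H*(-2 + H))
l = 36
((J(v(-3, 1))*5)*l)/(-451) = (((2*1*(-2 + 1))*5)*36)/(-451) = (((2*1*(-1))*5)*36)*(-1/451) = (-2*5*36)*(-1/451) = -10*36*(-1/451) = -360*(-1/451) = 360/451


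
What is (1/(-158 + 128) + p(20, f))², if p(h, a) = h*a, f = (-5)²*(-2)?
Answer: 900060001/900 ≈ 1.0001e+6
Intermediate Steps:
f = -50 (f = 25*(-2) = -50)
p(h, a) = a*h
(1/(-158 + 128) + p(20, f))² = (1/(-158 + 128) - 50*20)² = (1/(-30) - 1000)² = (-1/30 - 1000)² = (-30001/30)² = 900060001/900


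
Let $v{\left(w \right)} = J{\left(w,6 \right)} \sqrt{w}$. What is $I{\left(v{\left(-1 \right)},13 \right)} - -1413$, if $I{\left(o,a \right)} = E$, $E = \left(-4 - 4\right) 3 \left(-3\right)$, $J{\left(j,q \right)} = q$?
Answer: $1485$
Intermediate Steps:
$v{\left(w \right)} = 6 \sqrt{w}$
$E = 72$ ($E = \left(-4 - 4\right) 3 \left(-3\right) = \left(-8\right) 3 \left(-3\right) = \left(-24\right) \left(-3\right) = 72$)
$I{\left(o,a \right)} = 72$
$I{\left(v{\left(-1 \right)},13 \right)} - -1413 = 72 - -1413 = 72 + 1413 = 1485$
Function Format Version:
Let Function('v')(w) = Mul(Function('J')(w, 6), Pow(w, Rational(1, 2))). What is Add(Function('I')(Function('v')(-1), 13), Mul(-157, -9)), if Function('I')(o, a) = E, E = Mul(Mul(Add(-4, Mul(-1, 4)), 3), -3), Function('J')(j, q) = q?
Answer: 1485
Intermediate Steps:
Function('v')(w) = Mul(6, Pow(w, Rational(1, 2)))
E = 72 (E = Mul(Mul(Add(-4, -4), 3), -3) = Mul(Mul(-8, 3), -3) = Mul(-24, -3) = 72)
Function('I')(o, a) = 72
Add(Function('I')(Function('v')(-1), 13), Mul(-157, -9)) = Add(72, Mul(-157, -9)) = Add(72, 1413) = 1485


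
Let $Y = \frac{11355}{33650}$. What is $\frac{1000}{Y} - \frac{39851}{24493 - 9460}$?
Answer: $\frac{33693862793}{11379981} \approx 2960.8$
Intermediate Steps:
$Y = \frac{2271}{6730}$ ($Y = 11355 \cdot \frac{1}{33650} = \frac{2271}{6730} \approx 0.33744$)
$\frac{1000}{Y} - \frac{39851}{24493 - 9460} = \frac{1000}{\frac{2271}{6730}} - \frac{39851}{24493 - 9460} = 1000 \cdot \frac{6730}{2271} - \frac{39851}{15033} = \frac{6730000}{2271} - \frac{39851}{15033} = \frac{33693862793}{11379981}$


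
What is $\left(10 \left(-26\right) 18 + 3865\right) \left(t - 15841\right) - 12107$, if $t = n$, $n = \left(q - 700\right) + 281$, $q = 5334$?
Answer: $8892583$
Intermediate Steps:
$n = 4915$ ($n = \left(5334 - 700\right) + 281 = 4634 + 281 = 4915$)
$t = 4915$
$\left(10 \left(-26\right) 18 + 3865\right) \left(t - 15841\right) - 12107 = \left(10 \left(-26\right) 18 + 3865\right) \left(4915 - 15841\right) - 12107 = \left(\left(-260\right) 18 + 3865\right) \left(-10926\right) - 12107 = \left(-4680 + 3865\right) \left(-10926\right) - 12107 = \left(-815\right) \left(-10926\right) - 12107 = 8904690 - 12107 = 8892583$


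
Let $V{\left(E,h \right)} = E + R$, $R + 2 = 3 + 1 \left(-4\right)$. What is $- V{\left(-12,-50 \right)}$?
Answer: $15$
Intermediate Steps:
$R = -3$ ($R = -2 + \left(3 + 1 \left(-4\right)\right) = -2 + \left(3 - 4\right) = -2 - 1 = -3$)
$V{\left(E,h \right)} = -3 + E$ ($V{\left(E,h \right)} = E - 3 = -3 + E$)
$- V{\left(-12,-50 \right)} = - (-3 - 12) = \left(-1\right) \left(-15\right) = 15$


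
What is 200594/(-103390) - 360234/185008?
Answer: -18589022003/4781994280 ≈ -3.8873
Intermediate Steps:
200594/(-103390) - 360234/185008 = 200594*(-1/103390) - 360234*1/185008 = -100297/51695 - 180117/92504 = -18589022003/4781994280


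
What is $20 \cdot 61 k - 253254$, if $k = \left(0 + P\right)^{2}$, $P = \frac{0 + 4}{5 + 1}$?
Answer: $- \frac{2274406}{9} \approx -2.5271 \cdot 10^{5}$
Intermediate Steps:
$P = \frac{2}{3}$ ($P = \frac{4}{6} = 4 \cdot \frac{1}{6} = \frac{2}{3} \approx 0.66667$)
$k = \frac{4}{9}$ ($k = \left(0 + \frac{2}{3}\right)^{2} = \left(\frac{2}{3}\right)^{2} = \frac{4}{9} \approx 0.44444$)
$20 \cdot 61 k - 253254 = 20 \cdot 61 \cdot \frac{4}{9} - 253254 = 1220 \cdot \frac{4}{9} - 253254 = \frac{4880}{9} - 253254 = - \frac{2274406}{9}$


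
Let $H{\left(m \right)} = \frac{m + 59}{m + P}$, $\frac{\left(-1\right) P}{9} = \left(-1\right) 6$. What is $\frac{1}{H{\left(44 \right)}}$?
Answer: $\frac{98}{103} \approx 0.95146$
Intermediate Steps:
$P = 54$ ($P = - 9 \left(\left(-1\right) 6\right) = \left(-9\right) \left(-6\right) = 54$)
$H{\left(m \right)} = \frac{59 + m}{54 + m}$ ($H{\left(m \right)} = \frac{m + 59}{m + 54} = \frac{59 + m}{54 + m}$)
$\frac{1}{H{\left(44 \right)}} = \frac{1}{\frac{1}{54 + 44} \left(59 + 44\right)} = \frac{1}{\frac{1}{98} \cdot 103} = \frac{1}{\frac{103}{98}} = \frac{98}{103}$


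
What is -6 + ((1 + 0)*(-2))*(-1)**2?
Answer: -8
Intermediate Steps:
-6 + ((1 + 0)*(-2))*(-1)**2 = -6 + (1*(-2))*1 = -6 - 2*1 = -6 - 2 = -8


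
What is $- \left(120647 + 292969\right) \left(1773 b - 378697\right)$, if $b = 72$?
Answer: $103834574256$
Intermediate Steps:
$- \left(120647 + 292969\right) \left(1773 b - 378697\right) = - \left(120647 + 292969\right) \left(1773 \cdot 72 - 378697\right) = - 413616 \left(127656 - 378697\right) = - 413616 \left(-251041\right) = \left(-1\right) \left(-103834574256\right) = 103834574256$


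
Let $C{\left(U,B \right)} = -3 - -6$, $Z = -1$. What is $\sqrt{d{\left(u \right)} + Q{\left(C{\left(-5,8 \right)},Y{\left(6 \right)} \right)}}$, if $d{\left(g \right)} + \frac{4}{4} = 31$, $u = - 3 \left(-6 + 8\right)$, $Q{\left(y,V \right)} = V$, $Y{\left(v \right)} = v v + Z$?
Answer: $\sqrt{65} \approx 8.0623$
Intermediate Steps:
$C{\left(U,B \right)} = 3$ ($C{\left(U,B \right)} = -3 + 6 = 3$)
$Y{\left(v \right)} = -1 + v^{2}$ ($Y{\left(v \right)} = v v - 1 = v^{2} - 1 = -1 + v^{2}$)
$u = -6$ ($u = \left(-3\right) 2 = -6$)
$d{\left(g \right)} = 30$ ($d{\left(g \right)} = -1 + 31 = 30$)
$\sqrt{d{\left(u \right)} + Q{\left(C{\left(-5,8 \right)},Y{\left(6 \right)} \right)}} = \sqrt{30 - \left(1 - 6^{2}\right)} = \sqrt{30 + \left(-1 + 36\right)} = \sqrt{30 + 35} = \sqrt{65}$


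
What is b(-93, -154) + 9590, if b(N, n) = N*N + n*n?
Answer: 41955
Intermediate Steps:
b(N, n) = N**2 + n**2
b(-93, -154) + 9590 = ((-93)**2 + (-154)**2) + 9590 = (8649 + 23716) + 9590 = 32365 + 9590 = 41955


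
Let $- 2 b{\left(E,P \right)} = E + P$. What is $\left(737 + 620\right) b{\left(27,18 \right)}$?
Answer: $- \frac{61065}{2} \approx -30533.0$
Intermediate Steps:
$b{\left(E,P \right)} = - \frac{E}{2} - \frac{P}{2}$ ($b{\left(E,P \right)} = - \frac{E + P}{2} = - \frac{E}{2} - \frac{P}{2}$)
$\left(737 + 620\right) b{\left(27,18 \right)} = \left(737 + 620\right) \left(\left(- \frac{1}{2}\right) 27 - 9\right) = 1357 \left(- \frac{27}{2} - 9\right) = 1357 \left(- \frac{45}{2}\right) = - \frac{61065}{2}$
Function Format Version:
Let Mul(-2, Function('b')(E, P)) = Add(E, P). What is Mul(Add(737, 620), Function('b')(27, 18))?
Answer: Rational(-61065, 2) ≈ -30533.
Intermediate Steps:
Function('b')(E, P) = Add(Mul(Rational(-1, 2), E), Mul(Rational(-1, 2), P)) (Function('b')(E, P) = Mul(Rational(-1, 2), Add(E, P)) = Add(Mul(Rational(-1, 2), E), Mul(Rational(-1, 2), P)))
Mul(Add(737, 620), Function('b')(27, 18)) = Mul(Add(737, 620), Add(Mul(Rational(-1, 2), 27), Mul(Rational(-1, 2), 18))) = Mul(1357, Add(Rational(-27, 2), -9)) = Mul(1357, Rational(-45, 2)) = Rational(-61065, 2)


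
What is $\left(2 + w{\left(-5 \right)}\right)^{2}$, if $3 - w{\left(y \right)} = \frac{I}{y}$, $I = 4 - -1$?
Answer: $36$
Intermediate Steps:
$I = 5$ ($I = 4 + 1 = 5$)
$w{\left(y \right)} = 3 - \frac{5}{y}$
$\left(2 + w{\left(-5 \right)}\right)^{2} = \left(2 + \left(3 - \frac{5}{-5}\right)\right)^{2} = \left(2 + \left(3 - -1\right)\right)^{2} = \left(2 + \left(3 + 1\right)\right)^{2} = \left(2 + 4\right)^{2} = 6^{2} = 36$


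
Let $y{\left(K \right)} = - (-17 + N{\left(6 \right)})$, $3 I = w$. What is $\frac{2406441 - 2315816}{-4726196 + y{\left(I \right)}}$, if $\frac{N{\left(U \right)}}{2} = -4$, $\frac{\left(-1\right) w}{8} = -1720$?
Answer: $- \frac{90625}{4726171} \approx -0.019175$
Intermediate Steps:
$w = 13760$ ($w = \left(-8\right) \left(-1720\right) = 13760$)
$I = \frac{13760}{3}$ ($I = \frac{1}{3} \cdot 13760 = \frac{13760}{3} \approx 4586.7$)
$N{\left(U \right)} = -8$ ($N{\left(U \right)} = 2 \left(-4\right) = -8$)
$y{\left(K \right)} = 25$ ($y{\left(K \right)} = - (-17 - 8) = \left(-1\right) \left(-25\right) = 25$)
$\frac{2406441 - 2315816}{-4726196 + y{\left(I \right)}} = \frac{2406441 - 2315816}{-4726196 + 25} = \frac{90625}{-4726171} = 90625 \left(- \frac{1}{4726171}\right) = - \frac{90625}{4726171}$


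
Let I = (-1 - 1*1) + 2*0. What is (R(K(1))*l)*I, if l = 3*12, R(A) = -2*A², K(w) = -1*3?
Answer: 1296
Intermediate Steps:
K(w) = -3
l = 36
I = -2 (I = (-1 - 1) + 0 = -2 + 0 = -2)
(R(K(1))*l)*I = (-2*(-3)²*36)*(-2) = (-2*9*36)*(-2) = -18*36*(-2) = -648*(-2) = 1296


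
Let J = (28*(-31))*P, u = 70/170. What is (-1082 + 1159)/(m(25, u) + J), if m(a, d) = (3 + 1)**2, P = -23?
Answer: 77/19980 ≈ 0.0038539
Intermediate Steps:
u = 7/17 (u = 70*(1/170) = 7/17 ≈ 0.41176)
m(a, d) = 16 (m(a, d) = 4**2 = 16)
J = 19964 (J = (28*(-31))*(-23) = -868*(-23) = 19964)
(-1082 + 1159)/(m(25, u) + J) = (-1082 + 1159)/(16 + 19964) = 77/19980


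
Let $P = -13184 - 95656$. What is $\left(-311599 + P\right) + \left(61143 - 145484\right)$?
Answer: $-504780$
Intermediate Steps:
$P = -108840$ ($P = -13184 - 95656 = -108840$)
$\left(-311599 + P\right) + \left(61143 - 145484\right) = \left(-311599 - 108840\right) + \left(61143 - 145484\right) = -420439 + \left(61143 - 145484\right) = -420439 - 84341 = -504780$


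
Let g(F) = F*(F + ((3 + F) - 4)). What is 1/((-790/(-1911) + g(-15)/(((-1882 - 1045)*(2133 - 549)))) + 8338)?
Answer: 984455472/8208796596881 ≈ 0.00011993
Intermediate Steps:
g(F) = F*(-1 + 2*F) (g(F) = F*(F + (-1 + F)) = F*(-1 + 2*F))
1/((-790/(-1911) + g(-15)/(((-1882 - 1045)*(2133 - 549)))) + 8338) = 1/((-790/(-1911) + (-15*(-1 + 2*(-15)))/(((-1882 - 1045)*(2133 - 549)))) + 8338) = 1/((-790*(-1/1911) + (-15*(-1 - 30))/((-2927*1584))) + 8338) = 1/((790/1911 - 15*(-31)/(-4636368)) + 8338) = 1/((790/1911 + 465*(-1/4636368)) + 8338) = 1/((790/1911 - 155/1545456) + 8338) = 1/(406871345/984455472 + 8338) = 1/(8208796596881/984455472) = 984455472/8208796596881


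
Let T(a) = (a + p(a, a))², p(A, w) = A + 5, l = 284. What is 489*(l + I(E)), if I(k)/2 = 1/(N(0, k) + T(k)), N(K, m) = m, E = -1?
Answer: 555993/4 ≈ 1.3900e+5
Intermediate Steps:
p(A, w) = 5 + A
T(a) = (5 + 2*a)² (T(a) = (a + (5 + a))² = (5 + 2*a)²)
I(k) = 2/(k + (5 + 2*k)²)
489*(l + I(E)) = 489*(284 + 2/(-1 + (5 + 2*(-1))²)) = 489*(284 + 2/(-1 + (5 - 2)²)) = 489*(284 + 2/(-1 + 3²)) = 489*(284 + 2/(-1 + 9)) = 489*(284 + 2/8) = 489*(284 + 2*(⅛)) = 489*(284 + ¼) = 489*(1137/4) = 555993/4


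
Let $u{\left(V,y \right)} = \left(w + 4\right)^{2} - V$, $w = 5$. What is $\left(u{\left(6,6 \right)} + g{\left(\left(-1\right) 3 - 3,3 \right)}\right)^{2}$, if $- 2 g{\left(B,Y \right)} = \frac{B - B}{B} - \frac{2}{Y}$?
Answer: $\frac{51076}{9} \approx 5675.1$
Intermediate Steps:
$u{\left(V,y \right)} = 81 - V$ ($u{\left(V,y \right)} = \left(5 + 4\right)^{2} - V = 9^{2} - V = 81 - V$)
$g{\left(B,Y \right)} = \frac{1}{Y}$ ($g{\left(B,Y \right)} = - \frac{\frac{B - B}{B} - \frac{2}{Y}}{2} = - \frac{\frac{0}{B} - \frac{2}{Y}}{2} = - \frac{0 - \frac{2}{Y}}{2} = - \frac{\left(-2\right) \frac{1}{Y}}{2} = \frac{1}{Y}$)
$\left(u{\left(6,6 \right)} + g{\left(\left(-1\right) 3 - 3,3 \right)}\right)^{2} = \left(\left(81 - 6\right) + \frac{1}{3}\right)^{2} = \left(75 + \frac{1}{3}\right)^{2} = \left(\frac{226}{3}\right)^{2} = \frac{51076}{9}$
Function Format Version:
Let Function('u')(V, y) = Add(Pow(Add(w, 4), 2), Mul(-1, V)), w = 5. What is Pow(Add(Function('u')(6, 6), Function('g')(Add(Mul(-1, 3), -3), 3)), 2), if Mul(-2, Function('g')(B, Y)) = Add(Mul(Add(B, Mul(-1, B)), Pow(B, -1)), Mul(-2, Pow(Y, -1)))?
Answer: Rational(51076, 9) ≈ 5675.1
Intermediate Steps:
Function('u')(V, y) = Add(81, Mul(-1, V)) (Function('u')(V, y) = Add(Pow(Add(5, 4), 2), Mul(-1, V)) = Add(Pow(9, 2), Mul(-1, V)) = Add(81, Mul(-1, V)))
Function('g')(B, Y) = Pow(Y, -1) (Function('g')(B, Y) = Mul(Rational(-1, 2), Add(Mul(Add(B, Mul(-1, B)), Pow(B, -1)), Mul(-2, Pow(Y, -1)))) = Mul(Rational(-1, 2), Add(Mul(0, Pow(B, -1)), Mul(-2, Pow(Y, -1)))) = Mul(Rational(-1, 2), Add(0, Mul(-2, Pow(Y, -1)))) = Mul(Rational(-1, 2), Mul(-2, Pow(Y, -1))) = Pow(Y, -1))
Pow(Add(Function('u')(6, 6), Function('g')(Add(Mul(-1, 3), -3), 3)), 2) = Pow(Add(Add(81, Mul(-1, 6)), Pow(3, -1)), 2) = Pow(Add(Add(81, -6), Rational(1, 3)), 2) = Pow(Add(75, Rational(1, 3)), 2) = Pow(Rational(226, 3), 2) = Rational(51076, 9)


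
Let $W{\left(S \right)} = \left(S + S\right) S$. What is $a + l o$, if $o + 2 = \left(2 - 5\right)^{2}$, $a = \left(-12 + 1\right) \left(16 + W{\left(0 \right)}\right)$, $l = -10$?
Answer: $-246$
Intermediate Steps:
$W{\left(S \right)} = 2 S^{2}$ ($W{\left(S \right)} = 2 S S = 2 S^{2}$)
$a = -176$ ($a = \left(-12 + 1\right) \left(16 + 2 \cdot 0^{2}\right) = - 11 \left(16 + 2 \cdot 0\right) = - 11 \left(16 + 0\right) = \left(-11\right) 16 = -176$)
$o = 7$ ($o = -2 + \left(2 - 5\right)^{2} = -2 + \left(-3\right)^{2} = -2 + 9 = 7$)
$a + l o = -176 - 70 = -246$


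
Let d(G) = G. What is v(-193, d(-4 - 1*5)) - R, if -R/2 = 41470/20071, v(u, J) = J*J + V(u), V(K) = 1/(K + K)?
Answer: 659534655/7747406 ≈ 85.130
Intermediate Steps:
V(K) = 1/(2*K)
v(u, J) = J² + 1/(2*u) (v(u, J) = J*J + 1/(2*u) = J² + 1/(2*u))
R = -82940/20071 ≈ -4.1323
v(-193, d(-4 - 1*5)) - R = ((-4 - 1*5)² + (½)/(-193)) - 1*(-82940/20071) = ((-4 - 5)² + (½)*(-1/193)) + 82940/20071 = ((-9)² - 1/386) + 82940/20071 = (81 - 1/386) + 82940/20071 = 31265/386 + 82940/20071 = 659534655/7747406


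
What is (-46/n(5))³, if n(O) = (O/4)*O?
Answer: -6229504/15625 ≈ -398.69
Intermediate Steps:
n(O) = O²/4 (n(O) = (O*(¼))*O = (O/4)*O = O²/4)
(-46/n(5))³ = (-46/((¼)*5²))³ = (-46/((¼)*25))³ = (-46/25/4)³ = (-46*4/25)³ = (-184/25)³ = -6229504/15625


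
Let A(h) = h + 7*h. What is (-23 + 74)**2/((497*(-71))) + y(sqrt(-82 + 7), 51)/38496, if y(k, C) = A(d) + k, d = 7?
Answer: -12269003/169801044 + 5*I*sqrt(3)/38496 ≈ -0.072255 + 0.00022496*I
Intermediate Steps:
A(h) = 8*h
y(k, C) = 56 + k (y(k, C) = 8*7 + k = 56 + k)
(-23 + 74)**2/((497*(-71))) + y(sqrt(-82 + 7), 51)/38496 = (-23 + 74)**2/((497*(-71))) + (56 + sqrt(-82 + 7))/38496 = 51**2/(-35287) + (56 + sqrt(-75))*(1/38496) = 2601*(-1/35287) + (56 + 5*I*sqrt(3))*(1/38496) = -2601/35287 + (7/4812 + 5*I*sqrt(3)/38496) = -12269003/169801044 + 5*I*sqrt(3)/38496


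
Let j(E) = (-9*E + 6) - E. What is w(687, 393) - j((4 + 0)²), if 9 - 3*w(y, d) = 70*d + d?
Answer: -9144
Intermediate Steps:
j(E) = 6 - 10*E (j(E) = (6 - 9*E) - E = 6 - 10*E)
w(y, d) = 3 - 71*d/3 (w(y, d) = 3 - (70*d + d)/3 = 3 - 71*d/3)
w(687, 393) - j((4 + 0)²) = (3 - 71/3*393) - (6 - 10*(4 + 0)²) = (3 - 9301) - (6 - 10*4²) = -9298 - (6 - 10*16) = -9298 - (6 - 160) = -9298 - 1*(-154) = -9298 + 154 = -9144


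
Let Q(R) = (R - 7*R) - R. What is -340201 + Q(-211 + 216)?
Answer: -340236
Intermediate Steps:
Q(R) = -7*R (Q(R) = -6*R - R = -7*R)
-340201 + Q(-211 + 216) = -340201 - 7*(-211 + 216) = -340201 - 7*5 = -340201 - 35 = -340236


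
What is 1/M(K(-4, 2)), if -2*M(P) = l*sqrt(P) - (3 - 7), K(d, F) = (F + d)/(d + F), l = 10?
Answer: -1/7 ≈ -0.14286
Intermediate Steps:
K(d, F) = 1 (K(d, F) = (F + d)/(F + d) = 1)
M(P) = -2 - 5*sqrt(P) (M(P) = -(10*sqrt(P) - (3 - 7))/2 = -(10*sqrt(P) - 1*(-4))/2 = -(10*sqrt(P) + 4)/2 = -(4 + 10*sqrt(P))/2 = -2 - 5*sqrt(P))
1/M(K(-4, 2)) = 1/(-2 - 5*sqrt(1)) = 1/(-2 - 5*1) = 1/(-2 - 5) = 1/(-7) = -1/7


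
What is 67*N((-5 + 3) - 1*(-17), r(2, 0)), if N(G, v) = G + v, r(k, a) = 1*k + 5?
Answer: 1474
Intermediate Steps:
r(k, a) = 5 + k (r(k, a) = k + 5 = 5 + k)
67*N((-5 + 3) - 1*(-17), r(2, 0)) = 67*(((-5 + 3) - 1*(-17)) + (5 + 2)) = 67*((-2 + 17) + 7) = 67*(15 + 7) = 67*22 = 1474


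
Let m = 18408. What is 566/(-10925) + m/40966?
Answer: 88960322/223776775 ≈ 0.39754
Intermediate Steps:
566/(-10925) + m/40966 = 566/(-10925) + 18408/40966 = 566*(-1/10925) + 18408*(1/40966) = -566/10925 + 9204/20483 = 88960322/223776775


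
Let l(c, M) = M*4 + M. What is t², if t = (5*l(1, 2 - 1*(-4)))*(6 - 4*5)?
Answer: 4410000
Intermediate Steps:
l(c, M) = 5*M (l(c, M) = 4*M + M = 5*M)
t = -2100 (t = (5*(5*(2 - 1*(-4))))*(6 - 4*5) = (5*(5*(2 + 4)))*(6 - 20) = (5*(5*6))*(-14) = (5*30)*(-14) = 150*(-14) = -2100)
t² = (-2100)² = 4410000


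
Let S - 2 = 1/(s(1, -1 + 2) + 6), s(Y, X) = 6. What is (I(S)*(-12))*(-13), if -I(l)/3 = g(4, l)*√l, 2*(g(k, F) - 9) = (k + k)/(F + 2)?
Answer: -190710*√3/49 ≈ -6741.2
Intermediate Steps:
S = 25/12 (S = 2 + 1/(6 + 6) = 2 + 1/12 = 25/12 ≈ 2.0833)
g(k, F) = 9 + k/(2 + F) (g(k, F) = 9 + ((k + k)/(F + 2))/2 = 9 + ((2*k)/(2 + F))/2 = 9 + (2*k/(2 + F))/2 = 9 + k/(2 + F))
I(l) = -3*√l*(22 + 9*l)/(2 + l) (I(l) = -3*(18 + 4 + 9*l)/(2 + l)*√l = -3*(22 + 9*l)/(2 + l)*√l = -3*√l*(22 + 9*l)/(2 + l))
(I(S)*(-12))*(-13) = ((√(25/12)*(-66 - 27*25/12)/(2 + 25/12))*(-12))*(-13) = (((5*√3/6)*(-66 - 225/4)/(49/12))*(-12))*(-13) = (((5*√3/6)*(12/49)*(-489/4))*(-12))*(-13) = (-2445*√3/98*(-12))*(-13) = (14670*√3/49)*(-13) = -190710*√3/49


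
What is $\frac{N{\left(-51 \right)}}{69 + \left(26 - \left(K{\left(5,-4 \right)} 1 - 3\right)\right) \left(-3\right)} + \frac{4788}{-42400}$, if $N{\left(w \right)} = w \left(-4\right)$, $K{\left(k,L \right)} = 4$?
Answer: $- \frac{361597}{10600} \approx -34.113$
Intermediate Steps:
$N{\left(w \right)} = - 4 w$
$\frac{N{\left(-51 \right)}}{69 + \left(26 - \left(K{\left(5,-4 \right)} 1 - 3\right)\right) \left(-3\right)} + \frac{4788}{-42400} = \frac{\left(-4\right) \left(-51\right)}{69 + \left(26 - \left(4 \cdot 1 - 3\right)\right) \left(-3\right)} + \frac{4788}{-42400} = \frac{204}{69 + \left(26 - \left(4 - 3\right)\right) \left(-3\right)} + 4788 \left(- \frac{1}{42400}\right) = \frac{204}{69 + \left(26 - 1\right) \left(-3\right)} - \frac{1197}{10600} = \frac{204}{69 + 25 \left(-3\right)} - \frac{1197}{10600} = \frac{204}{69 - 75} - \frac{1197}{10600} = \frac{204}{-6} - \frac{1197}{10600} = 204 \left(- \frac{1}{6}\right) - \frac{1197}{10600} = -34 - \frac{1197}{10600} = - \frac{361597}{10600}$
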